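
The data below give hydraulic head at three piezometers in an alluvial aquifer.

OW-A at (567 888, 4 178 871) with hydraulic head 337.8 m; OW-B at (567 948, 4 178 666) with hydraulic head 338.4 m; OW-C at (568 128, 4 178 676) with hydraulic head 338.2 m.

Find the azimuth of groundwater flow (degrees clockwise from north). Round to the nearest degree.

Differences from OW-A: to OW-B (Δx, Δy, Δh) = (60, -205, +0.6); to OW-C = (240, -195, +0.4).
Solve a·Δx + b·Δy = Δh: det = 60·(-195) − 240·(-205) = 37500.
∂h/∂x = [(+0.6)·(-195) − (+0.4)·(-205)] / 37500 = -0.0009333
∂h/∂y = [60·(+0.4) − 240·(+0.6)] / 37500 = -0.003200
Flow direction (−∇h) has components (+0.0009333 E, +0.003200 N).
Azimuth = atan2(E, N) = atan2(+0.0009333, +0.003200) = 16.3° ≈ 016°.

016°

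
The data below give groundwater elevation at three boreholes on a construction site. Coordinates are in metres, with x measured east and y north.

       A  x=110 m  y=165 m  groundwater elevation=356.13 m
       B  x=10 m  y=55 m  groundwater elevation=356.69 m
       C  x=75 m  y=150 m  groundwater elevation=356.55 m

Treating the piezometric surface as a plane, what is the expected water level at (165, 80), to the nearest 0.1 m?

354.4 m

With h = a·x + b·y + c and A as origin, the differences give:
  (-100)·a + (-110)·b = +0.56
  (-35)·a + (-15)·b = +0.42
Eliminate b (×(-15) and ×(-110), subtract): -2350·a = 37.800 → a = ∂h/∂x = -0.01609
Back-substitute: b = ∂h/∂y = +0.009532.
h(165, 80) = 356.13 + (-0.01609)·(55) + (+0.009532)·(-85) = 356.13 -0.885 -0.810 = 354.435 m.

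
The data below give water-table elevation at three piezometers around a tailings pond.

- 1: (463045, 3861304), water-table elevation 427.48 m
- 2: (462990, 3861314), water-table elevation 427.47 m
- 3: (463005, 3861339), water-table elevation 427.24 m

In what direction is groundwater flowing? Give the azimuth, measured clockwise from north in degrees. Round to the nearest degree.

Differences from 1: to 2 (Δx, Δy, Δh) = (-55, 10, -0.01); to 3 = (-40, 35, -0.24).
Determinant of the coordinate differences = (-55)·35 − (-40)·10 = -1525.
∂h/∂x = [(-0.01)·35 − (-0.24)·10] / -1525 = -0.001344
∂h/∂y = [(-55)·(-0.24) − (-40)·(-0.01)] / -1525 = -0.008393
Flow direction (−∇h) has components (+0.001344 E, +0.008393 N).
Azimuth = atan2(E, N) = atan2(+0.001344, +0.008393) = 9.1° ≈ 009°.

009°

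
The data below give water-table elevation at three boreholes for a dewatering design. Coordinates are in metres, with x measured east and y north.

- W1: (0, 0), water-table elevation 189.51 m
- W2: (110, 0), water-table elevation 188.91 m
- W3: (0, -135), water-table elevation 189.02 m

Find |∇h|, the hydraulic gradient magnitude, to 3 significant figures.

0.00655

∂h/∂x = (188.91 − 189.51) / (110 − 0) = -0.005455
∂h/∂y = (189.02 − 189.51) / (-135 − 0) = +0.003630
|∇h| = √(-0.005455² + 0.003630²) = 0.006552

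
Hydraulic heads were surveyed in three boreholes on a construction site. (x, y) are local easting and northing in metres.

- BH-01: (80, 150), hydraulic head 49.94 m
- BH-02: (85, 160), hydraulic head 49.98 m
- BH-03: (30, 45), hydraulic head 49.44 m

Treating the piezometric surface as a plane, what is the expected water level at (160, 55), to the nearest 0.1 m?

Taking BH-01 as reference: BH-02−BH-01 = (5, 10, +0.04); BH-03−BH-01 = (-50, -105, -0.50).
Determinant of the coordinate differences = 5·(-105) − (-50)·10 = -25.
∂h/∂x = [(+0.04)·(-105) − (-0.50)·10] / -25 = -0.03200
∂h/∂y = [5·(-0.50) − (-50)·(+0.04)] / -25 = +0.02000
h(160, 55) = 49.94 + (-0.03200)·(80) + (+0.02000)·(-95) = 49.94 -2.560 -1.900 = 45.480 m.

45.5 m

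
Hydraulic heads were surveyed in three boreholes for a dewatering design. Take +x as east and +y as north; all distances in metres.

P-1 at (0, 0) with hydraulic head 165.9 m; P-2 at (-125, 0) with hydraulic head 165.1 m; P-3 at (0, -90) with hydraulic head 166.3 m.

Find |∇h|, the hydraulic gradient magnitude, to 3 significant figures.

∂h/∂x = (165.1 − 165.9) / (-125 − 0) = +0.006400
∂h/∂y = (166.3 − 165.9) / (-90 − 0) = -0.004444
|∇h| = √(0.006400² + -0.004444²) = 0.007792

0.00779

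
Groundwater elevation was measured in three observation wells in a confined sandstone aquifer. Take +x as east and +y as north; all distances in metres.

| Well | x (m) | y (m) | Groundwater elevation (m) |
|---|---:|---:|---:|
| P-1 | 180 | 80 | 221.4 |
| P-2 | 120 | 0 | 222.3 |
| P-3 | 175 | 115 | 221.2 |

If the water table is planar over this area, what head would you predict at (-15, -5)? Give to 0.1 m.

Three-point gradient (reference P-1): Δ to P-2 = (-60, -80, +0.9), Δ to P-3 = (-5, 35, -0.2).
∂h/∂x = -0.006200, ∂h/∂y = -0.006600 (det = -2500).
h(-15, -5) = 221.4 + (-0.006200)·(-195) + (-0.006600)·(-85) = 221.4 +1.209 +0.561 = 223.170 m.

223.2 m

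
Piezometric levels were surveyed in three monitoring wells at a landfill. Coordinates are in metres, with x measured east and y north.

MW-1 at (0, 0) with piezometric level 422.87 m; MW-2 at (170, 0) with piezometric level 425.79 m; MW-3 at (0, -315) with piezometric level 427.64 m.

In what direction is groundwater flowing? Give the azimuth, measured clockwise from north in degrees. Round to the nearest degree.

∂h/∂x = (425.79 − 422.87) / (170 − 0) = +0.01718
∂h/∂y = (427.64 − 422.87) / (-315 − 0) = -0.01514
Flow direction (−∇h) has components (-0.01718 E, +0.01514 N).
Azimuth = atan2(E, N) = atan2(-0.01718, +0.01514) = 311.4° ≈ 311°.

311°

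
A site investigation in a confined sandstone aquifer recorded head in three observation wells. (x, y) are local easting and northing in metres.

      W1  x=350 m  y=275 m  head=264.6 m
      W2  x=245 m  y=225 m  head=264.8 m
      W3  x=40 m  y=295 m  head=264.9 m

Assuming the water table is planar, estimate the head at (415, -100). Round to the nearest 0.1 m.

265.2 m

Taking W1 as reference: W2−W1 = (-105, -50, +0.2); W3−W1 = (-310, 20, +0.3).
Solve a·Δx + b·Δy = Δh: det = (-105)·20 − (-310)·(-50) = -17600.
∂h/∂x = [(+0.2)·20 − (+0.3)·(-50)] / -17600 = -0.001080
∂h/∂y = [(-105)·(+0.3) − (-310)·(+0.2)] / -17600 = -0.001733
h(415, -100) = 264.6 + (-0.001080)·(65) + (-0.001733)·(-375) = 264.6 -0.070 +0.650 = 265.180 m.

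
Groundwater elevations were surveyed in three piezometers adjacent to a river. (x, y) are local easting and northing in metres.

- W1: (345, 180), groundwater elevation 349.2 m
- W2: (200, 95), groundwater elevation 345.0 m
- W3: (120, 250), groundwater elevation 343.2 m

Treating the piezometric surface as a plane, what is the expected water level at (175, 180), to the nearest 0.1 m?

344.5 m

With h = a·x + b·y + c and W1 as origin, the differences give:
  (-145)·a + (-85)·b = -4.2
  (-225)·a + 70·b = -6.0
Eliminate b (×70 and ×(-85), subtract): -29275·a = -804.00 → a = ∂h/∂x = +0.02746
Back-substitute: b = ∂h/∂y = +0.002562.
h(175, 180) = 349.2 + (+0.02746)·(-170) + (+0.002562)·(0) = 349.2 -4.669 +0.000 = 344.531 m.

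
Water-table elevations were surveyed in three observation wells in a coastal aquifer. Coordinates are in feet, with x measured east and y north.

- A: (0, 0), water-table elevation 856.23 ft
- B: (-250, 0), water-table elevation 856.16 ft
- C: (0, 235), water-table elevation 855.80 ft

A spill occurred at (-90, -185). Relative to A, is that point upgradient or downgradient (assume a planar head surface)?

upgradient

∂h/∂x = (856.16 − 856.23) / (-250 − 0) = +0.0002800
∂h/∂y = (855.80 − 856.23) / (235 − 0) = -0.001830
Head at (-90, -185) = 856.23 + (+0.0002800)·(-90) + (-0.001830)·(-185) = 856.54 ft.
That is higher than the 856.23 ft at A, so the point is upgradient.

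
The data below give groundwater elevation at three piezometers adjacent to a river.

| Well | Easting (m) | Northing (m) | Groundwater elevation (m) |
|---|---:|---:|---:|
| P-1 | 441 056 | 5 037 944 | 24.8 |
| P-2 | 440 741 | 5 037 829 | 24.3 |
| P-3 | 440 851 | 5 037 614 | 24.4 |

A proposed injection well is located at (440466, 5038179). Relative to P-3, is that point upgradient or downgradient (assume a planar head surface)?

Three-point gradient (reference P-1): Δ to P-2 = (-315, -115, -0.5), Δ to P-3 = (-205, -330, -0.4).
∂h/∂x = +0.001481, ∂h/∂y = +0.0002924 (det = 80375).
Head at (440466, 5038179) = 24.8 + (+0.001481)·(-590) + (+0.0002924)·(235) = 24.00 m.
That is lower than the 24.4 m at P-3, so the point is downgradient.

downgradient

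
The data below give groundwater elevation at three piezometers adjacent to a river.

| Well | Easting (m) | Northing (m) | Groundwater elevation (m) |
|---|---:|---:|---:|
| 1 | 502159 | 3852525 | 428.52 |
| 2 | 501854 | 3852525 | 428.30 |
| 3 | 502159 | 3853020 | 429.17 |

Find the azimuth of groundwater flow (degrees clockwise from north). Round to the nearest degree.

∂h/∂x = (428.30 − 428.52) / (501854 − 502159) = +0.0007213
∂h/∂y = (429.17 − 428.52) / (3853020 − 3852525) = +0.001313
Flow direction (−∇h) has components (-0.0007213 E, -0.001313 N).
Azimuth = atan2(E, N) = atan2(-0.0007213, -0.001313) = 208.8° ≈ 209°.

209°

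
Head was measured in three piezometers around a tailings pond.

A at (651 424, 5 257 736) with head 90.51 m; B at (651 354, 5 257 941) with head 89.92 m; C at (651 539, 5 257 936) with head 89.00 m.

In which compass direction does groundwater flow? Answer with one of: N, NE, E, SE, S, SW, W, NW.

Differences from A: to B (Δx, Δy, Δh) = (-70, 205, -0.59); to C = (115, 200, -1.51).
Determinant of the coordinate differences = (-70)·200 − 115·205 = -37575.
∂h/∂x = [(-0.59)·200 − (-1.51)·205] / -37575 = -0.005098
∂h/∂y = [(-70)·(-1.51) − 115·(-0.59)] / -37575 = -0.004619
Flow = −∇h = (+0.005098 east, +0.004619 north), which points northeast.

NE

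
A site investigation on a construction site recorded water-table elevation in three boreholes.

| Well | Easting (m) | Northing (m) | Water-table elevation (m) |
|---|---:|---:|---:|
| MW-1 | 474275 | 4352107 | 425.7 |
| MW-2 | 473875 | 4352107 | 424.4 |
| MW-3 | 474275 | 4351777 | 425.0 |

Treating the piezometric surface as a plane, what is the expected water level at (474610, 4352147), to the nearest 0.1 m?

426.9 m

∂h/∂x = (424.4 − 425.7) / (473875 − 474275) = +0.003250
∂h/∂y = (425.0 − 425.7) / (4351777 − 4352107) = +0.002121
h(474610, 4352147) = 425.7 + (+0.003250)·(335) + (+0.002121)·(40) = 425.7 +1.089 +0.085 = 426.874 m.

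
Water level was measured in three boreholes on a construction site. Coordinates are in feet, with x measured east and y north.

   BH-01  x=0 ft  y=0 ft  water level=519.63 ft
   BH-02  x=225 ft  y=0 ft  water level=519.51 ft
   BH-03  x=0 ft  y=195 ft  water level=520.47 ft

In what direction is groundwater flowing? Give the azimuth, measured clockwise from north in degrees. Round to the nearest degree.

173°

∂h/∂x = (519.51 − 519.63) / (225 − 0) = -0.0005333
∂h/∂y = (520.47 − 519.63) / (195 − 0) = +0.004308
Flow direction (−∇h) has components (+0.0005333 E, -0.004308 N).
Azimuth = atan2(E, N) = atan2(+0.0005333, -0.004308) = 172.9° ≈ 173°.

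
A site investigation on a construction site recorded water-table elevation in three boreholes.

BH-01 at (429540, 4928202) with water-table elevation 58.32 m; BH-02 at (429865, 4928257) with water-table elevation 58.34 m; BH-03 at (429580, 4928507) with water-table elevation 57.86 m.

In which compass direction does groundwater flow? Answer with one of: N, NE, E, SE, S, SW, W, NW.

Three-point gradient (reference BH-01): Δ to BH-02 = (325, 55, +0.02), Δ to BH-03 = (40, 305, -0.46).
∂h/∂x = +0.0003240, ∂h/∂y = -0.001551 (det = 96925).
Flow = −∇h = (-0.0003240 east, +0.001551 north), which points north.

N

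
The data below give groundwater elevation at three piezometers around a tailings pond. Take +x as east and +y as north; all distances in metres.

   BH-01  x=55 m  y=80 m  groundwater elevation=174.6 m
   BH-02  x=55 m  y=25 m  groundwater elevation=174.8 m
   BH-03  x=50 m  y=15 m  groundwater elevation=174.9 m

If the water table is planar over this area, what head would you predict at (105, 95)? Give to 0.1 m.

Three-point gradient (reference BH-01): Δ to BH-02 = (0, -55, +0.2), Δ to BH-03 = (-5, -65, +0.3).
∂h/∂x = -0.01273, ∂h/∂y = -0.003636 (det = -275).
h(105, 95) = 174.6 + (-0.01273)·(50) + (-0.003636)·(15) = 174.6 -0.636 -0.055 = 173.909 m.

173.9 m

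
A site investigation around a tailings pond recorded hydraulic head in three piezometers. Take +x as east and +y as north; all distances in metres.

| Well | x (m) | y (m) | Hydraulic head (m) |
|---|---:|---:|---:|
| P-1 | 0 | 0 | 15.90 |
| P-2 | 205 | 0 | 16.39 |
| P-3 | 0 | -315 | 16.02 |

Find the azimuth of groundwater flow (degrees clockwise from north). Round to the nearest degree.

279°

∂h/∂x = (16.39 − 15.90) / (205 − 0) = +0.002390
∂h/∂y = (16.02 − 15.90) / (-315 − 0) = -0.0003810
Flow direction (−∇h) has components (-0.002390 E, +0.0003810 N).
Azimuth = atan2(E, N) = atan2(-0.002390, +0.0003810) = 279.1° ≈ 279°.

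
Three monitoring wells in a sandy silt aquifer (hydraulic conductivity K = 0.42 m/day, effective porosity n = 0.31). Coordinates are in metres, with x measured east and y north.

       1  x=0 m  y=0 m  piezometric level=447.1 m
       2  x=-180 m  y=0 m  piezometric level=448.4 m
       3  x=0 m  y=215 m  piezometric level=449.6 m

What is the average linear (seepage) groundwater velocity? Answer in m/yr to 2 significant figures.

6.8 m/yr

∂h/∂x = (448.4 − 447.1) / (-180 − 0) = -0.007222
∂h/∂y = (449.6 − 447.1) / (215 − 0) = +0.01163
|∇h| = √(-0.007222² + 0.01163²) = 0.01369
Seepage velocity v = K·i/n = 0.42 × 0.01369 / 0.31 = 0.01855 m/day = 6.775 m/yr.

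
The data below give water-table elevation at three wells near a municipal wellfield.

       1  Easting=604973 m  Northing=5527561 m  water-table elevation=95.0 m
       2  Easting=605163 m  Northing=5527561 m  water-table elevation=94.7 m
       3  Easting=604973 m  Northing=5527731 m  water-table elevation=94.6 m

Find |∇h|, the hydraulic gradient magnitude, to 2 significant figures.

0.0028

∂h/∂x = (94.7 − 95.0) / (605163 − 604973) = -0.001579
∂h/∂y = (94.6 − 95.0) / (5527731 − 5527561) = -0.002353
|∇h| = √(-0.001579² + -0.002353²) = 0.002834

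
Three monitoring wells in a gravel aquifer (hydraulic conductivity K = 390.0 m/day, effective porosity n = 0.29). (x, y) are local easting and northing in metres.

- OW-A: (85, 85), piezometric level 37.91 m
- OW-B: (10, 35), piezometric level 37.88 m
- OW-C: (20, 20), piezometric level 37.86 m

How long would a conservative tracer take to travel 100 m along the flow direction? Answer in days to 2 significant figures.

64 days

With h = a·x + b·y + c and OW-A as origin, the differences give:
  (-75)·a + (-50)·b = -0.03
  (-65)·a + (-65)·b = -0.05
Eliminate b (×(-65) and ×(-50), subtract): 1625·a = -0.550 → a = ∂h/∂x = -0.0003385
Back-substitute: b = ∂h/∂y = +0.001108.
|∇h| = √(-0.0003385² + 0.001108²) = 0.001159
Seepage velocity v = K·i/n = 390.0 × 0.001159 / 0.29 = 1.559 m/day.
t = 100 / 1.559 = 64.14 days.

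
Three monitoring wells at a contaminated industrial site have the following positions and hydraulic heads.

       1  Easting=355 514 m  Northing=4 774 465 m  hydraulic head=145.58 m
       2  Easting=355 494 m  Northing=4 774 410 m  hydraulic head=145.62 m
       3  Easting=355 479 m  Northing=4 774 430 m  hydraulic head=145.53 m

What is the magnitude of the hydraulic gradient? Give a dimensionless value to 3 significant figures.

Three-point gradient (reference 1): Δ to 2 = (-20, -55, +0.04), Δ to 3 = (-35, -35, -0.05).
∂h/∂x = +0.003388, ∂h/∂y = -0.001959 (det = -1225).
|∇h| = √(0.003388² + -0.001959²) = 0.003914

0.00391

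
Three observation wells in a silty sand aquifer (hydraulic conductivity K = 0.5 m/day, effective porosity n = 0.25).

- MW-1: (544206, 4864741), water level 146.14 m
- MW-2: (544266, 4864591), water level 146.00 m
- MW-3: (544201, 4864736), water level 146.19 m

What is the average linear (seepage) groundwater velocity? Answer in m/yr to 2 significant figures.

Taking MW-1 as reference: MW-2−MW-1 = (60, -150, -0.14); MW-3−MW-1 = (-5, -5, +0.05).
Determinant of the coordinate differences = 60·(-5) − (-5)·(-150) = -1050.
∂h/∂x = [(-0.14)·(-5) − (+0.05)·(-150)] / -1050 = -0.007810
∂h/∂y = [60·(+0.05) − (-5)·(-0.14)] / -1050 = -0.002190
|∇h| = √(-0.007810² + -0.002190²) = 0.008111
Seepage velocity v = K·i/n = 0.5 × 0.008111 / 0.25 = 0.01622 m/day = 5.924 m/yr.

5.9 m/yr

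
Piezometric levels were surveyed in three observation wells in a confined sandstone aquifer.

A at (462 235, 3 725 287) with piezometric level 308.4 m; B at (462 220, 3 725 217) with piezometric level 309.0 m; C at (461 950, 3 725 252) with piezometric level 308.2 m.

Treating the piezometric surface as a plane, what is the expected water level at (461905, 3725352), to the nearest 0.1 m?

Taking A as reference: B−A = (-15, -70, +0.6); C−A = (-285, -35, -0.2).
Determinant of the coordinate differences = (-15)·(-35) − (-285)·(-70) = -19425.
∂h/∂x = [(+0.6)·(-35) − (-0.2)·(-70)] / -19425 = +0.001802
∂h/∂y = [(-15)·(-0.2) − (-285)·(+0.6)] / -19425 = -0.008958
h(461905, 3725352) = 308.4 + (+0.001802)·(-330) + (-0.008958)·(65) = 308.4 -0.595 -0.582 = 307.223 m.

307.2 m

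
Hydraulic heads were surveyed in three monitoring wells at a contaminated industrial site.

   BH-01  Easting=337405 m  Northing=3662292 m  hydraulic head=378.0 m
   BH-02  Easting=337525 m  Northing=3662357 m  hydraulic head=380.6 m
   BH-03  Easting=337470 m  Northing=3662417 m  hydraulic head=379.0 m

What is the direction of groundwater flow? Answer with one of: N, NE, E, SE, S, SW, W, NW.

W

Three-point gradient (reference BH-01): Δ to BH-02 = (120, 65, +2.6), Δ to BH-03 = (65, 125, +1.0).
∂h/∂x = +0.02413, ∂h/∂y = -0.004548 (det = 10775).
Flow = −∇h = (-0.02413 east, +0.004548 north), which points west.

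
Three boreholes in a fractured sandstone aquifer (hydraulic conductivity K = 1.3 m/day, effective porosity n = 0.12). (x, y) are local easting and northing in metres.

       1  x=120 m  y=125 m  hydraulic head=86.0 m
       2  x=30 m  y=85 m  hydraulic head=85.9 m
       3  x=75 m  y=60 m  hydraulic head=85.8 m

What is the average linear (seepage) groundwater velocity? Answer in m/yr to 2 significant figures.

13 m/yr

With h = a·x + b·y + c and 1 as origin, the differences give:
  (-90)·a + (-40)·b = -0.1
  (-45)·a + (-65)·b = -0.2
Eliminate b (×(-65) and ×(-40), subtract): 4050·a = -1.50 → a = ∂h/∂x = -0.0003704
Back-substitute: b = ∂h/∂y = +0.003333.
|∇h| = √(-0.0003704² + 0.003333²) = 0.003354
Seepage velocity v = K·i/n = 1.3 × 0.003354 / 0.12 = 0.03634 m/day = 13.27 m/yr.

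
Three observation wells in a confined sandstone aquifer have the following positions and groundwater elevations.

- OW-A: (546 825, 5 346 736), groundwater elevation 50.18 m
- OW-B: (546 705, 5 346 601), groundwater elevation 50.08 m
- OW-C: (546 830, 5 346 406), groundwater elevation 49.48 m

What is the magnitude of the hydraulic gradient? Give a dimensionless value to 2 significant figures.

With h = a·x + b·y + c and OW-A as origin, the differences give:
  (-120)·a + (-135)·b = -0.10
  5·a + (-330)·b = -0.70
Eliminate b (×(-330) and ×(-135), subtract): 40275·a = -61.500 → a = ∂h/∂x = -0.001527
Back-substitute: b = ∂h/∂y = +0.002098.
|∇h| = √(-0.001527² + 0.002098²) = 0.002595

0.0026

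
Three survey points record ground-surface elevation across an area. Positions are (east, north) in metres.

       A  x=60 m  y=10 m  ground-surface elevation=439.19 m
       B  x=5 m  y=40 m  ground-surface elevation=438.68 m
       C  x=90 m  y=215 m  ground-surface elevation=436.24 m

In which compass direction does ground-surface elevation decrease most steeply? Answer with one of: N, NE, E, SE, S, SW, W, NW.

N

Three-point gradient (reference A): Δ to B = (-55, 30, -0.51), Δ to C = (30, 205, -2.95).
∂z/∂x = +0.001318, ∂z/∂y = -0.01458 (det = -12175).
Steepest decrease is along −∇f = (-0.001318 E, +0.01458 N) → north.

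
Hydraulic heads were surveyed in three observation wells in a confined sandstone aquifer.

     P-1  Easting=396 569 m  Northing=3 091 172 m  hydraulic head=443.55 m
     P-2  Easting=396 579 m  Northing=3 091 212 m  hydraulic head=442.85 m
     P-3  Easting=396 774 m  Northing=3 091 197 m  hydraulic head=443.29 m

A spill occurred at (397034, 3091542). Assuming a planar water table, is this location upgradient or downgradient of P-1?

Differences from P-1: to P-2 (Δx, Δy, Δh) = (10, 40, -0.70); to P-3 = (205, 25, -0.26).
Solve a·Δx + b·Δy = Δh: det = 10·25 − 205·40 = -7950.
∂h/∂x = [(-0.70)·25 − (-0.26)·40] / -7950 = +0.0008931
∂h/∂y = [10·(-0.26) − 205·(-0.70)] / -7950 = -0.01772
Head at (397034, 3091542) = 443.55 + (+0.0008931)·(465) + (-0.01772)·(370) = 437.41 m.
That is lower than the 443.55 m at P-1, so the point is downgradient.

downgradient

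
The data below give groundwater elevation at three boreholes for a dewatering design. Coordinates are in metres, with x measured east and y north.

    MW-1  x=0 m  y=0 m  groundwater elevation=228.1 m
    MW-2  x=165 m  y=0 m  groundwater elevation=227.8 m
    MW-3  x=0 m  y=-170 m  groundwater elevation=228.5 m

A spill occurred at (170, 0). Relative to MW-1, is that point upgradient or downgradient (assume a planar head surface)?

∂h/∂x = (227.8 − 228.1) / (165 − 0) = -0.001818
∂h/∂y = (228.5 − 228.1) / (-170 − 0) = -0.002353
Head at (170, 0) = 228.1 + (-0.001818)·(170) + (-0.002353)·(0) = 227.79 m.
That is lower than the 228.1 m at MW-1, so the point is downgradient.

downgradient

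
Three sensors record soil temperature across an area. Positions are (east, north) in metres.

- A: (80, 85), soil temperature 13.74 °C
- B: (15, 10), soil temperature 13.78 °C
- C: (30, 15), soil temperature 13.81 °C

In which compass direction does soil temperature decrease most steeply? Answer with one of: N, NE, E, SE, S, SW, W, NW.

Taking A as reference: B−A = (-65, -75, +0.04); C−A = (-50, -70, +0.07).
Solve a·Δx + b·Δy = ΔT: det = (-65)·(-70) − (-50)·(-75) = 800.
∂T/∂x = [(+0.04)·(-70) − (+0.07)·(-75)] / 800 = +0.003063
∂T/∂y = [(-65)·(+0.07) − (-50)·(+0.04)] / 800 = -0.003188
Steepest decrease is along −∇f = (-0.003063 E, +0.003188 N) → northwest.

NW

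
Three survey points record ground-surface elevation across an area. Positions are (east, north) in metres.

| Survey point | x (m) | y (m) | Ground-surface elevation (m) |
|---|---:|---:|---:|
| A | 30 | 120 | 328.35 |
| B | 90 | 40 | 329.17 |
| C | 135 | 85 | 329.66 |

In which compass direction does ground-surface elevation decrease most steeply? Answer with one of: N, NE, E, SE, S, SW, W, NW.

W

With z = a·x + b·y + c and A as origin, the differences give:
  60·a + (-80)·b = +0.82
  105·a + (-35)·b = +1.31
Eliminate b (×(-35) and ×(-80), subtract): 6300·a = 76.100 → a = ∂z/∂x = +0.01208
Back-substitute: b = ∂z/∂y = -0.001190.
Steepest decrease is along −∇f = (-0.01208 E, +0.001190 N) → west.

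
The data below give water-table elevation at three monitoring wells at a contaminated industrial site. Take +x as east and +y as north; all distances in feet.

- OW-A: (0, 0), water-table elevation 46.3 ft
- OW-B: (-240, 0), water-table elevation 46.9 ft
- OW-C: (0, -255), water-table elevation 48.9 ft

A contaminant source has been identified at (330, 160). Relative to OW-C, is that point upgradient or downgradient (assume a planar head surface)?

∂h/∂x = (46.9 − 46.3) / (-240 − 0) = -0.002500
∂h/∂y = (48.9 − 46.3) / (-255 − 0) = -0.01020
Head at (330, 160) = 46.3 + (-0.002500)·(330) + (-0.01020)·(160) = 43.84 ft.
That is lower than the 48.9 ft at OW-C, so the point is downgradient.

downgradient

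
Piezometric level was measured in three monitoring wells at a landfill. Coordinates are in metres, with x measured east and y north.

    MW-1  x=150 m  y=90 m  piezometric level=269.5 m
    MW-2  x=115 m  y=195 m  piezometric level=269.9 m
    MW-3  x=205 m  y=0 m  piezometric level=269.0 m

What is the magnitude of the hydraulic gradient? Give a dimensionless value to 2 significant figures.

Taking MW-1 as reference: MW-2−MW-1 = (-35, 105, +0.4); MW-3−MW-1 = (55, -90, -0.5).
Solve a·Δx + b·Δy = Δh: det = (-35)·(-90) − 55·105 = -2625.
∂h/∂x = [(+0.4)·(-90) − (-0.5)·105] / -2625 = -0.006286
∂h/∂y = [(-35)·(-0.5) − 55·(+0.4)] / -2625 = +0.001714
|∇h| = √(-0.006286² + 0.001714²) = 0.006515

0.0065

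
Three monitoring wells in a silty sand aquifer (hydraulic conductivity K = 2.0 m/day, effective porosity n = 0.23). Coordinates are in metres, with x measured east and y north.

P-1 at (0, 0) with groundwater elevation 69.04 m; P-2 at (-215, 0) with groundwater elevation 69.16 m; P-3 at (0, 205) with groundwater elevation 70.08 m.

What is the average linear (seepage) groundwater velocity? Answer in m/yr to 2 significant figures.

16 m/yr

∂h/∂x = (69.16 − 69.04) / (-215 − 0) = -0.0005581
∂h/∂y = (70.08 − 69.04) / (205 − 0) = +0.005073
|∇h| = √(-0.0005581² + 0.005073²) = 0.005104
Seepage velocity v = K·i/n = 2.0 × 0.005104 / 0.23 = 0.04438 m/day = 16.21 m/yr.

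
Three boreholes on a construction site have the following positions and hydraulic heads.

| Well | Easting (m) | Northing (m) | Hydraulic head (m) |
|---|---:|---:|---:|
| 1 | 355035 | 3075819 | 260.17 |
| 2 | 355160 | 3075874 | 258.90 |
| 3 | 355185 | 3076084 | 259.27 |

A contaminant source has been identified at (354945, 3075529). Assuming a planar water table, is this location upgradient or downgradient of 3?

upgradient

Taking 1 as reference: 2−1 = (125, 55, -1.27); 3−1 = (150, 265, -0.90).
Determinant of the coordinate differences = 125·265 − 150·55 = 24875.
∂h/∂x = [(-1.27)·265 − (-0.90)·55] / 24875 = -0.01154
∂h/∂y = [125·(-0.90) − 150·(-1.27)] / 24875 = +0.003136
Head at (354945, 3075529) = 260.17 + (-0.01154)·(-90) + (+0.003136)·(-290) = 260.30 m.
That is higher than the 259.27 m at 3, so the point is upgradient.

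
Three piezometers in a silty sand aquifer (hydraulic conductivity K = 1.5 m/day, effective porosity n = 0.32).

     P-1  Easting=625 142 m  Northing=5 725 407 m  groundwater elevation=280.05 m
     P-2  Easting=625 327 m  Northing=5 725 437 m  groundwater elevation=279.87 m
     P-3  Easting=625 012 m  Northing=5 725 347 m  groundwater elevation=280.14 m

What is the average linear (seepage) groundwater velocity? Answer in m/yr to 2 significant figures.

With h = a·x + b·y + c and P-1 as origin, the differences give:
  185·a + 30·b = -0.18
  (-130)·a + (-60)·b = +0.09
Eliminate b (×(-60) and ×30, subtract): -7200·a = 8.100 → a = ∂h/∂x = -0.001125
Back-substitute: b = ∂h/∂y = +0.0009375.
|∇h| = √(-0.001125² + 0.0009375²) = 0.001464
Seepage velocity v = K·i/n = 1.5 × 0.001464 / 0.32 = 0.006862 m/day = 2.506 m/yr.

2.5 m/yr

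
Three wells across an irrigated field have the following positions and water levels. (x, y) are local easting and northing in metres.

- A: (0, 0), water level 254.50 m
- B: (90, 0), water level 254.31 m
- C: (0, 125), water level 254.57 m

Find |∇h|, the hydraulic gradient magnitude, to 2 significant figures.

∂h/∂x = (254.31 − 254.50) / (90 − 0) = -0.002111
∂h/∂y = (254.57 − 254.50) / (125 − 0) = +0.0005600
|∇h| = √(-0.002111² + 0.0005600²) = 0.002184

0.0022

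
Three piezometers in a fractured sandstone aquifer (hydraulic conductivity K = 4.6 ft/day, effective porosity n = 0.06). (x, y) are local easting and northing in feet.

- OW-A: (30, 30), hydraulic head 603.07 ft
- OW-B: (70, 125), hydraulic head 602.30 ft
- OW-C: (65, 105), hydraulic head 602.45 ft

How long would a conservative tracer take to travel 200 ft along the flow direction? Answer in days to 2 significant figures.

350 days

With h = a·x + b·y + c and OW-A as origin, the differences give:
  40·a + 95·b = -0.77
  35·a + 75·b = -0.62
Eliminate b (×75 and ×95, subtract): -325·a = 1.150 → a = ∂h/∂x = -0.003538
Back-substitute: b = ∂h/∂y = -0.006615.
|∇h| = √(-0.003538² + -0.006615²) = 0.007502
Seepage velocity v = K·i/n = 4.6 × 0.007502 / 0.06 = 0.5752 ft/day.
t = 200 / 0.5752 = 347.7 days.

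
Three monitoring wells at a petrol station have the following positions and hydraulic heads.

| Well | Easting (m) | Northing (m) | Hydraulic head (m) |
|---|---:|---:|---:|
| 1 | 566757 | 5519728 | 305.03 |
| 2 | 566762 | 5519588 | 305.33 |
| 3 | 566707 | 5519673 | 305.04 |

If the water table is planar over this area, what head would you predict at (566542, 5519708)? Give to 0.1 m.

304.6 m

Taking 1 as reference: 2−1 = (5, -140, +0.30); 3−1 = (-50, -55, +0.01).
Determinant of the coordinate differences = 5·(-55) − (-50)·(-140) = -7275.
∂h/∂x = [(+0.30)·(-55) − (+0.01)·(-140)] / -7275 = +0.002076
∂h/∂y = [5·(+0.01) − (-50)·(+0.30)] / -7275 = -0.002069
h(566542, 5519708) = 305.03 + (+0.002076)·(-215) + (-0.002069)·(-20) = 305.03 -0.446 +0.041 = 304.625 m.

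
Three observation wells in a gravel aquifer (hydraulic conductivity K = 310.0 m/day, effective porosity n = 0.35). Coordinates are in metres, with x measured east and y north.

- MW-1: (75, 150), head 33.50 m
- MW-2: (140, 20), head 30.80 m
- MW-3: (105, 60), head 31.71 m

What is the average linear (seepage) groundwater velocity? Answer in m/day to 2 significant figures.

Taking MW-1 as reference: MW-2−MW-1 = (65, -130, -2.70); MW-3−MW-1 = (30, -90, -1.79).
Determinant of the coordinate differences = 65·(-90) − 30·(-130) = -1950.
∂h/∂x = [(-2.70)·(-90) − (-1.79)·(-130)] / -1950 = -0.005282
∂h/∂y = [65·(-1.79) − 30·(-2.70)] / -1950 = +0.01813
|∇h| = √(-0.005282² + 0.01813²) = 0.01888
Seepage velocity v = K·i/n = 310.0 × 0.01888 / 0.35 = 16.72 m/day.

17 m/day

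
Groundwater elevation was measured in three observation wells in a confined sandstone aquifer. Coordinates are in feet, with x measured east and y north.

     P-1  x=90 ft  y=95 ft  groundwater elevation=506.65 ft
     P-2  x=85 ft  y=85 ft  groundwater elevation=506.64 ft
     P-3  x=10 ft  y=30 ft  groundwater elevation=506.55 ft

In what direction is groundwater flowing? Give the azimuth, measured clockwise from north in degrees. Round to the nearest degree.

Differences from P-1: to P-2 (Δx, Δy, Δh) = (-5, -10, -0.01); to P-3 = (-80, -65, -0.10).
Solve a·Δx + b·Δy = Δh: det = (-5)·(-65) − (-80)·(-10) = -475.
∂h/∂x = [(-0.01)·(-65) − (-0.10)·(-10)] / -475 = +0.0007368
∂h/∂y = [(-5)·(-0.10) − (-80)·(-0.01)] / -475 = +0.0006316
Flow direction (−∇h) has components (-0.0007368 E, -0.0006316 N).
Azimuth = atan2(E, N) = atan2(-0.0007368, -0.0006316) = 229.4° ≈ 229°.

229°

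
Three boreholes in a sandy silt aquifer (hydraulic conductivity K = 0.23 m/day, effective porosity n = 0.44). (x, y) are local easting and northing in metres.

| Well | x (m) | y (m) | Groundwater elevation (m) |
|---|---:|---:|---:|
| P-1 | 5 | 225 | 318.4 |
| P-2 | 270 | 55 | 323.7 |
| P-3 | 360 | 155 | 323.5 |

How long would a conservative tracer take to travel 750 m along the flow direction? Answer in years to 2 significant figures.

With h = a·x + b·y + c and P-1 as origin, the differences give:
  265·a + (-170)·b = +5.3
  355·a + (-70)·b = +5.1
Eliminate b (×(-70) and ×(-170), subtract): 41800·a = 496.00 → a = ∂h/∂x = +0.01187
Back-substitute: b = ∂h/∂y = -0.01268.
|∇h| = √(0.01187² + -0.01268²) = 0.01737
Seepage velocity v = K·i/n = 0.23 × 0.01737 / 0.44 = 0.00908 m/day.
t = 750 / 0.00908 = 8.26e+04 days = 226 years.

230 years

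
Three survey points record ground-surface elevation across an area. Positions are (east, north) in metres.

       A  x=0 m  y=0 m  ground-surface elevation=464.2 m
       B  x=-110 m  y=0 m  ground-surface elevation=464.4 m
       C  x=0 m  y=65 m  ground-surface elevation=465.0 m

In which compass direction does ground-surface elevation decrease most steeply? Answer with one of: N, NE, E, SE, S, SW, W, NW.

∂z/∂x = (464.4 − 464.2) / (-110 − 0) = -0.001818
∂z/∂y = (465.0 − 464.2) / (65 − 0) = +0.01231
Steepest decrease is along −∇f = (+0.001818 E, -0.01231 N) → south.

S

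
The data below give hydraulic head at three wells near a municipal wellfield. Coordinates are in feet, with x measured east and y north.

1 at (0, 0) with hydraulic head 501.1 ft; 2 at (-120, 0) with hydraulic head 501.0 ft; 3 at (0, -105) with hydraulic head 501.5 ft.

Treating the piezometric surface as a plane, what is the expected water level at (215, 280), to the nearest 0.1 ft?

500.2 ft

∂h/∂x = (501.0 − 501.1) / (-120 − 0) = +0.0008333
∂h/∂y = (501.5 − 501.1) / (-105 − 0) = -0.003810
h(215, 280) = 501.1 + (+0.0008333)·(215) + (-0.003810)·(280) = 501.1 +0.179 -1.067 = 500.213 ft.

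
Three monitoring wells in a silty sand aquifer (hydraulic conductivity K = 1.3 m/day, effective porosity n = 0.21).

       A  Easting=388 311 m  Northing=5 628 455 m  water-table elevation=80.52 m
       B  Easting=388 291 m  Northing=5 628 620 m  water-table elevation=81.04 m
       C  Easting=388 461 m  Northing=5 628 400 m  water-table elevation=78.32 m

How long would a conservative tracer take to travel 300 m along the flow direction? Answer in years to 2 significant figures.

9.3 years

Taking A as reference: B−A = (-20, 165, +0.52); C−A = (150, -55, -2.20).
Determinant of the coordinate differences = (-20)·(-55) − 150·165 = -23650.
∂h/∂x = [(+0.52)·(-55) − (-2.20)·165] / -23650 = -0.01414
∂h/∂y = [(-20)·(-2.20) − 150·(+0.52)] / -23650 = +0.001438
|∇h| = √(-0.01414² + 0.001438²) = 0.01421
Seepage velocity v = K·i/n = 1.3 × 0.01421 / 0.21 = 0.08797 m/day.
t = 300 / 0.08797 = 3410 days = 9.34 years.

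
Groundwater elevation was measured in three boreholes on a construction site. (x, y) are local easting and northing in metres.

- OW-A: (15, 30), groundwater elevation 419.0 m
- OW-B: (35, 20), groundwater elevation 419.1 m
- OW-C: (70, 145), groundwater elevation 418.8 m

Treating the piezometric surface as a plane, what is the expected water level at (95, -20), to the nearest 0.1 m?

419.4 m

With h = a·x + b·y + c and OW-A as origin, the differences give:
  20·a + (-10)·b = +0.1
  55·a + 115·b = -0.2
Eliminate b (×115 and ×(-10), subtract): 2850·a = 9.50 → a = ∂h/∂x = +0.003333
Back-substitute: b = ∂h/∂y = -0.003333.
h(95, -20) = 419.0 + (+0.003333)·(80) + (-0.003333)·(-50) = 419.0 +0.267 +0.167 = 419.433 m.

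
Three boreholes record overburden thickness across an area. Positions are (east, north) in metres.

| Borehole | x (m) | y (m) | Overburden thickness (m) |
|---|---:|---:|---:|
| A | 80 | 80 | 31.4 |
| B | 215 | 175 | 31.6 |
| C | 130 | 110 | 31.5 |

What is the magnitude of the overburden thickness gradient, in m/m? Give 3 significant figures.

Taking A as reference: B−A = (135, 95, +0.2); C−A = (50, 30, +0.1).
Solve a·Δx + b·Δy = Δd: det = 135·30 − 50·95 = -700.
∂d/∂x = [(+0.2)·30 − (+0.1)·95] / -700 = +0.005000
∂d/∂y = [135·(+0.1) − 50·(+0.2)] / -700 = -0.005000
|∇f| = √(0.005000² + -0.005000²) = 0.007071 m/m

0.00707 m/m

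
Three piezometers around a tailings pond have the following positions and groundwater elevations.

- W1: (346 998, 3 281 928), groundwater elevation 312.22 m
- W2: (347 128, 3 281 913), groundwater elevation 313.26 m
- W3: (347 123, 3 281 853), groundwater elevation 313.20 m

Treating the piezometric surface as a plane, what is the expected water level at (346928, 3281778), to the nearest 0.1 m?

Taking W1 as reference: W2−W1 = (130, -15, +1.04); W3−W1 = (125, -75, +0.98).
Determinant of the coordinate differences = 130·(-75) − 125·(-15) = -7875.
∂h/∂x = [(+1.04)·(-75) − (+0.98)·(-15)] / -7875 = +0.008038
∂h/∂y = [130·(+0.98) − 125·(+1.04)] / -7875 = +0.0003302
h(346928, 3281778) = 312.22 + (+0.008038)·(-70) + (+0.0003302)·(-150) = 312.22 -0.563 -0.050 = 311.608 m.

311.6 m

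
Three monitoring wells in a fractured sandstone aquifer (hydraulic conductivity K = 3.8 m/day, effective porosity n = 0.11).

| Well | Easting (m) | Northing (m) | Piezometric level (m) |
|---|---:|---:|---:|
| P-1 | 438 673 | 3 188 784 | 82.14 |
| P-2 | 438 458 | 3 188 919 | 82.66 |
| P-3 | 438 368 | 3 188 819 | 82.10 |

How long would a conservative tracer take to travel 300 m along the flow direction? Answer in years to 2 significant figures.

4.7 years

Differences from P-1: to P-2 (Δx, Δy, Δh) = (-215, 135, +0.52); to P-3 = (-305, 35, -0.04).
Solve a·Δx + b·Δy = Δh: det = (-215)·35 − (-305)·135 = 33650.
∂h/∂x = [(+0.52)·35 − (-0.04)·135] / 33650 = +0.0007013
∂h/∂y = [(-215)·(-0.04) − (-305)·(+0.52)] / 33650 = +0.004969
|∇h| = √(0.0007013² + 0.004969²) = 0.005018
Seepage velocity v = K·i/n = 3.8 × 0.005018 / 0.11 = 0.1733 m/day.
t = 300 / 0.1733 = 1731 days = 4.74 years.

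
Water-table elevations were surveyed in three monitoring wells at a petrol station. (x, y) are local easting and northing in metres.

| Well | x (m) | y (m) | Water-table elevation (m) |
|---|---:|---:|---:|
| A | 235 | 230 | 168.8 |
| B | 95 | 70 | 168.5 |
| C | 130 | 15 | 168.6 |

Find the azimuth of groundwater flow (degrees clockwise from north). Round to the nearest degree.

Three-point gradient (reference A): Δ to B = (-140, -160, -0.3), Δ to C = (-105, -215, -0.2).
∂h/∂x = +0.002444, ∂h/∂y = -0.0002632 (det = 13300).
Flow direction (−∇h) has components (-0.002444 E, +0.0002632 N).
Azimuth = atan2(E, N) = atan2(-0.002444, +0.0002632) = 276.1° ≈ 276°.

276°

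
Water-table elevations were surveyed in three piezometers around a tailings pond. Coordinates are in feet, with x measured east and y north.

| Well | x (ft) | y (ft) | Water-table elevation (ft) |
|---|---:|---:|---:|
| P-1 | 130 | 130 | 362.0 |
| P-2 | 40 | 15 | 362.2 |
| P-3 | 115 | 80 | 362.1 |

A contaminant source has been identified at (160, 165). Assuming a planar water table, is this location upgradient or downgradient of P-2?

downgradient

Taking P-1 as reference: P-2−P-1 = (-90, -115, +0.2); P-3−P-1 = (-15, -50, +0.1).
Solve a·Δx + b·Δy = Δh: det = (-90)·(-50) − (-15)·(-115) = 2775.
∂h/∂x = [(+0.2)·(-50) − (+0.1)·(-115)] / 2775 = +0.0005405
∂h/∂y = [(-90)·(+0.1) − (-15)·(+0.2)] / 2775 = -0.002162
Head at (160, 165) = 362.0 + (+0.0005405)·(30) + (-0.002162)·(35) = 361.94 ft.
That is lower than the 362.2 ft at P-2, so the point is downgradient.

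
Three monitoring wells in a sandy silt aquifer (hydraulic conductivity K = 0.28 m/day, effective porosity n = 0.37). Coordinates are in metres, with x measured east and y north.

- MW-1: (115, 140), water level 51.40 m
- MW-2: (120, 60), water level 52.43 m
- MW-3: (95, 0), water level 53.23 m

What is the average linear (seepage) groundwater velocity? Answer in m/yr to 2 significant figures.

Taking MW-1 as reference: MW-2−MW-1 = (5, -80, +1.03); MW-3−MW-1 = (-20, -140, +1.83).
Solve a·Δx + b·Δy = Δh: det = 5·(-140) − (-20)·(-80) = -2300.
∂h/∂x = [(+1.03)·(-140) − (+1.83)·(-80)] / -2300 = -0.0009565
∂h/∂y = [5·(+1.83) − (-20)·(+1.03)] / -2300 = -0.01293
|∇h| = √(-0.0009565² + -0.01293²) = 0.01297
Seepage velocity v = K·i/n = 0.28 × 0.01297 / 0.37 = 0.009815 m/day = 3.585 m/yr.

3.6 m/yr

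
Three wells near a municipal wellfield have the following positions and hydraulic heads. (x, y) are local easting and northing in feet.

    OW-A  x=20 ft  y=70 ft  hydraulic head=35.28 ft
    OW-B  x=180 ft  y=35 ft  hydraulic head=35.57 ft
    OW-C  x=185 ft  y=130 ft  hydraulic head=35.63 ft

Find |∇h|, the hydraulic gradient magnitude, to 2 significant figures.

0.0020

Taking OW-A as reference: OW-B−OW-A = (160, -35, +0.29); OW-C−OW-A = (165, 60, +0.35).
Solve a·Δx + b·Δy = Δh: det = 160·60 − 165·(-35) = 15375.
∂h/∂x = [(+0.29)·60 − (+0.35)·(-35)] / 15375 = +0.001928
∂h/∂y = [160·(+0.35) − 165·(+0.29)] / 15375 = +0.0005301
|∇h| = √(0.001928² + 0.0005301²) = 0.002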